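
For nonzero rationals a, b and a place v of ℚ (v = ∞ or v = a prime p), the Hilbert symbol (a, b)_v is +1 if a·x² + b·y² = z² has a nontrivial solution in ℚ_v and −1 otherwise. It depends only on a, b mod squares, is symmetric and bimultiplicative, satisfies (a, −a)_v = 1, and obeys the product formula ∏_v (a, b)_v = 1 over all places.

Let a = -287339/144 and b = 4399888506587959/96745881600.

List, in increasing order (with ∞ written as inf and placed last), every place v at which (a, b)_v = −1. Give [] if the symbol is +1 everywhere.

[13, 31]

Mod squares: a ≡ -299, b ≡ 31. Check v ∈ {∞, 2, 3, 5, 7, 11, 13, 23, 31}.
v=11: a=11^0·(≡3), b=11^2·(≡5) mod 11; (3|11)=+1, (5|11)=+1; (−1)^{0·2·5}·(+1)^2·(+1)^0 = +1.
v=23: a=23^1·(≡7), b=23^2·(≡6) mod 23; (7|23)=-1, (6|23)=+1; (−1)^{1·2·11}·(-1)^2·(+1)^1 = +1.
v=31: a=31^2·(≡30), b=31^5·(≡4) mod 31; (30|31)=-1, (4|31)=+1; (−1)^{2·5·15}·(-1)^5·(+1)^2 = -1.
v=∞: -299 < 0 and 31 > 0  ⇒  (a,b)_∞ = +1.
v=2: v_2(a)=-4, v_2(b)=-16; units ≡ 5, 7 (mod 8); ε·ε+αω+βω = 0·1+-4·0+-16·1 ≡ 0  ⇒  (a,b)_2 = +1.
v=5: a=5^0·(≡4), b=5^-2·(≡1) mod 5; (4|5)=+1, (1|5)=+1; (−1)^{0·-2·2}·(+1)^-2·(+1)^0 = +1.
v=3: a=3^-2·(≡1), b=3^-10·(≡1) mod 3; (1|3)=+1, (1|3)=+1; (−1)^{-2·-10·1}·(+1)^-10·(+1)^-2 = +1.
v=13: a=13^1·(≡10), b=13^0·(≡2) mod 13; (10|13)=+1, (2|13)=-1; (−1)^{1·0·6}·(+1)^0·(-1)^1 = -1.
v=7: a=7^0·(≡1), b=7^4·(≡3) mod 7; (1|7)=+1, (3|7)=-1; (−1)^{0·4·3}·(+1)^4·(-1)^0 = +1.
|Ram(-299, 31)| = 2, even; anisotropic at {13, 31}.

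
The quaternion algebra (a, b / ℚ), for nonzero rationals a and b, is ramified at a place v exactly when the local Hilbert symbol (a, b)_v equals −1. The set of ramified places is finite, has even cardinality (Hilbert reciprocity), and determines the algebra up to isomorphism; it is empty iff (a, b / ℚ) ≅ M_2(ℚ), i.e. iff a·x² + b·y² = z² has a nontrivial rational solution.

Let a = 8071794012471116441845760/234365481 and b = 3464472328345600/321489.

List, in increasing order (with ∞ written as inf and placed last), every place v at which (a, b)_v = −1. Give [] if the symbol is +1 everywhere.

[23, 41]

(a, b) ≡ (65, 54694) mod (ℚ^×)²; places V = {2, 3, 5, 7, 11, 13, 23, 29, 41, ∞}.
(a,b)_5: α=1, u≡2; β=2, v≡1 (mod 5); (2|5)=-1, (1|5)=+1; sign (−1)^0·-1^2·+1^1 = +1.
(a,b)_29: α=2, u≡5; β=1, v≡28 (mod 29); (5|29)=+1, (28|29)=+1; sign (−1)^0·+1^1·+1^2 = +1.
(a,b)_3: α=-14, u≡2; β=-8, v≡1 (mod 3); (2|3)=-1, (1|3)=+1; sign (−1)^0·-1^-8·+1^-14 = +1.
(a,b)_23: α=2, u≡15; β=1, v≡6 (mod 23); (15|23)=-1, (6|23)=+1; sign (−1)^0·-1^1·+1^2 = -1.
(a,b)_13: α=3, u≡8; β=2, v≡12 (mod 13); (8|13)=-1, (12|13)=+1; sign (−1)^0·-1^2·+1^3 = +1.
(a,b)_41: α=2, u≡6; β=1, v≡19 (mod 41); (6|41)=-1, (19|41)=-1; sign (−1)^0·-1^1·-1^2 = -1.
(a,b)_7: α=-2, u≡1; β=-2, v≡6 (mod 7); (1|7)=+1, (6|7)=-1; sign (−1)^0·+1^-2·-1^-2 = +1.
(a,b)_∞: sgn(65)=+, sgn(54694)=+, so +1.
(a,b)_2: α=26, β=11; u≡1, v≡3 (mod 8); ε(u)ε(v)=0·1, αω(v)=26·1, βω(u)=11·0; sum ≡ 0  ⇒  +1.
(a,b)_11: α=4, u≡7; β=4, v≡8 (mod 11); (7|11)=-1, (8|11)=-1; sign (−1)^0·-1^4·-1^4 = +1.
|Ram(65, 54694)| = 2, even; anisotropic at {23, 41}.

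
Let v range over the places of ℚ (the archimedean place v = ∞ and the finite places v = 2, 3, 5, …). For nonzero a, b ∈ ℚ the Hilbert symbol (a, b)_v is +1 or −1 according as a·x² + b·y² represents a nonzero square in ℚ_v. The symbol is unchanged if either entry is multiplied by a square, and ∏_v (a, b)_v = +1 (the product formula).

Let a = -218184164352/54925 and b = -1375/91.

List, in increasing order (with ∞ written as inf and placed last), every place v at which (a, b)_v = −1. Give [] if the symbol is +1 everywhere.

[2, 3, 7, inf]

Mod squares: a ≡ -429, b ≡ -5005. Check v ∈ {∞, 2, 3, 5, 7, 11, 13}.
v=5: a=5^-2·(≡4), b=5^3·(≡4) mod 5; (4|5)=+1, (4|5)=+1; (−1)^{-2·3·2}·(+1)^3·(+1)^-2 = +1.
v=7: a=7^2·(≡6), b=7^-1·(≡3) mod 7; (6|7)=-1, (3|7)=-1; (−1)^{2·-1·3}·(-1)^-1·(-1)^2 = -1.
v=11: a=11^5·(≡4), b=11^1·(≡6) mod 11; (4|11)=+1, (6|11)=-1; (−1)^{5·1·5}·(+1)^1·(-1)^5 = +1.
v=2: v_2(a)=10, v_2(b)=0; units ≡ 3, 3 (mod 8); ε·ε+αω+βω = 1·1+10·1+0·1 ≡ 1  ⇒  (a,b)_2 = -1.
v=13: a=13^-3·(≡11), b=13^-1·(≡6) mod 13; (11|13)=-1, (6|13)=-1; (−1)^{-3·-1·6}·(-1)^-1·(-1)^-3 = +1.
v=3: a=3^3·(≡1), b=3^0·(≡2) mod 3; (1|3)=+1, (2|3)=-1; (−1)^{3·0·1}·(+1)^0·(-1)^3 = -1.
v=∞: -429 < 0 and -5005 < 0  ⇒  (a,b)_∞ = -1.
|Ram(-429, -5005)| = 4, even; anisotropic at {2, 3, 7, ∞}.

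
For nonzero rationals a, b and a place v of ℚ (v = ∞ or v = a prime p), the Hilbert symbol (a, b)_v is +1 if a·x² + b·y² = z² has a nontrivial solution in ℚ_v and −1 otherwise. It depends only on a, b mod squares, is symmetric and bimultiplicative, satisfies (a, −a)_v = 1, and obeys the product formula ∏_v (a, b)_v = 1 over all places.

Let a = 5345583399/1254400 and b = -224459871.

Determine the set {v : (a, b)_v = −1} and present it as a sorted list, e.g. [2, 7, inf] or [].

[]

(a, b) ≡ (1591, -163959) mod (ℚ^×)²; places V = {2, 3, 5, 7, 13, 31, 37, 41, 43, 47, ∞}.
(a,b)_37: α=1, u≡24; β=2, v≡25 (mod 37); (24|37)=-1, (25|37)=+1; sign (−1)^0·-1^2·+1^1 = +1.
(a,b)_41: α=0, u≡32; β=1, v≡17 (mod 41); (32|41)=+1, (17|41)=-1; sign (−1)^0·+1^1·-1^0 = +1.
(a,b)_13: α=2, u≡5; β=0, v≡1 (mod 13); (5|13)=-1, (1|13)=+1; sign (−1)^0·-1^0·+1^2 = +1.
(a,b)_43: α=1, u≡3; β=1, v≡31 (mod 43); (3|43)=-1, (31|43)=+1; sign (−1)^1·-1^1·+1^1 = +1.
(a,b)_5: α=-2, u≡4; β=0, v≡4 (mod 5); (4|5)=+1, (4|5)=+1; sign (−1)^0·+1^0·+1^-2 = +1.
(a,b)_7: α=-2, u≡2; β=0, v≡1 (mod 7); (2|7)=+1, (1|7)=+1; sign (−1)^0·+1^0·+1^-2 = +1.
(a,b)_3: α=2, u≡1; β=1, v≡1 (mod 3); (1|3)=+1, (1|3)=+1; sign (−1)^0·+1^1·+1^2 = +1.
(a,b)_31: α=0, u≡10; β=1, v≡29 (mod 31); (10|31)=+1, (29|31)=-1; sign (−1)^0·+1^1·-1^0 = +1.
(a,b)_2: α=-10, β=0; u≡7, v≡1 (mod 8); ε(u)ε(v)=1·0, αω(v)=-10·0, βω(u)=0·0; sum ≡ 0  ⇒  +1.
(a,b)_∞: sgn(1591)=+, sgn(-163959)=−, so +1.
(a,b)_47: α=2, u≡40; β=0, v≡3 (mod 47); (40|47)=-1, (3|47)=+1; sign (−1)^0·-1^0·+1^2 = +1.
Every local symbol is +1, so the conic 1591·x² + -163959·y² = z² has ℚ_v-points for all v and hence a ℚ-point; (a, b / ℚ) ≅ M_2(ℚ).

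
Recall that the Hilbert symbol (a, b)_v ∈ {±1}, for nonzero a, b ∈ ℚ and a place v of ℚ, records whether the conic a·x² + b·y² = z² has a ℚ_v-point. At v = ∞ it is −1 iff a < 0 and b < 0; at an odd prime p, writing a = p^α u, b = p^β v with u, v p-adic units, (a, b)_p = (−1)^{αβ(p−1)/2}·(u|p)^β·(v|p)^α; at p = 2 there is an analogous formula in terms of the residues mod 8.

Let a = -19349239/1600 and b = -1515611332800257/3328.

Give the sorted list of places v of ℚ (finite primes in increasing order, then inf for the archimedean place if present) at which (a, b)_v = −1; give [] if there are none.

(a, b) ≡ (-53599, -469369901) mod (ℚ^×)²; places V = {2, 5, 7, 11, 13, 19, 23, 29, 31, 37, ∞}.
(a,b)_19: α=3, u≡12; β=3, v≡7 (mod 19); (12|19)=-1, (7|19)=+1; sign (−1)^1·-1^3·+1^3 = +1.
(a,b)_29: α=0, u≡5; β=1, v≡27 (mod 29); (5|29)=+1, (27|29)=-1; sign (−1)^0·+1^1·-1^0 = +1.
(a,b)_5: α=-2, u≡4; β=0, v≡1 (mod 5); (4|5)=+1, (1|5)=+1; sign (−1)^0·+1^0·+1^-2 = +1.
(a,b)_37: α=0, u≡23; β=1, v≡12 (mod 37); (23|37)=-1, (12|37)=+1; sign (−1)^0·-1^1·+1^0 = -1.
(a,b)_23: α=0, u≡19; β=1, v≡21 (mod 23); (19|23)=-1, (21|23)=-1; sign (−1)^0·-1^1·-1^0 = -1.
(a,b)_13: α=1, u≡6; β=-1, v≡1 (mod 13); (6|13)=-1, (1|13)=+1; sign (−1)^0·-1^-1·+1^1 = -1.
(a,b)_2: α=-6, β=-8; u≡1, v≡3 (mod 8); ε(u)ε(v)=0·1, αω(v)=-6·1, βω(u)=-8·0; sum ≡ 0  ⇒  +1.
(a,b)_11: α=0, u≡5; β=3, v≡8 (mod 11); (5|11)=+1, (8|11)=-1; sign (−1)^0·+1^3·-1^0 = +1.
(a,b)_31: α=1, u≡9; β=2, v≡8 (mod 31); (9|31)=+1, (8|31)=+1; sign (−1)^0·+1^2·+1^1 = +1.
(a,b)_∞: sgn(-53599)=−, sgn(-469369901)=−, so -1.
(a,b)_7: α=1, u≡1; β=1, v≡5 (mod 7); (1|7)=+1, (5|7)=-1; sign (−1)^1·+1^1·-1^1 = +1.
Ram(-53599, -469369901) = {13, 23, 37, ∞}; no ℚ_13-point on the conic.

[13, 23, 37, inf]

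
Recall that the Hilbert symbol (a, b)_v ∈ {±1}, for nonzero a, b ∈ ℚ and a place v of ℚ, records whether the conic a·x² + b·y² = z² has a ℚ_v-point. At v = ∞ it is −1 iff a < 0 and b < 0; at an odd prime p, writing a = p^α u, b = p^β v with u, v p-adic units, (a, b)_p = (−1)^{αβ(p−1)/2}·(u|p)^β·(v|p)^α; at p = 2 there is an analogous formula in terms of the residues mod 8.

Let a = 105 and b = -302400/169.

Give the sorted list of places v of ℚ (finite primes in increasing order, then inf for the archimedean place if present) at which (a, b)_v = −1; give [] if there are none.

[3, 7]

(a, b) ≡ (105, -21) mod (ℚ^×)²; places V = {2, 3, 5, 7, 13, ∞}.
(a,b)_5: α=1, u≡1; β=2, v≡1 (mod 5); (1|5)=+1, (1|5)=+1; sign (−1)^0·+1^2·+1^1 = +1.
(a,b)_∞: sgn(105)=+, sgn(-21)=−, so +1.
(a,b)_13: α=0, u≡1; β=-2, v≡6 (mod 13); (1|13)=+1, (6|13)=-1; sign (−1)^0·+1^-2·-1^0 = +1.
(a,b)_7: α=1, u≡1; β=1, v≡4 (mod 7); (1|7)=+1, (4|7)=+1; sign (−1)^1·+1^1·+1^1 = -1.
(a,b)_3: α=1, u≡2; β=3, v≡2 (mod 3); (2|3)=-1, (2|3)=-1; sign (−1)^1·-1^3·-1^1 = -1.
(a,b)_2: α=0, β=6; u≡1, v≡3 (mod 8); ε(u)ε(v)=0·1, αω(v)=0·1, βω(u)=6·0; sum ≡ 0  ⇒  +1.
(105, -21 / ℚ) ramifies at {3, 7}: a division algebra.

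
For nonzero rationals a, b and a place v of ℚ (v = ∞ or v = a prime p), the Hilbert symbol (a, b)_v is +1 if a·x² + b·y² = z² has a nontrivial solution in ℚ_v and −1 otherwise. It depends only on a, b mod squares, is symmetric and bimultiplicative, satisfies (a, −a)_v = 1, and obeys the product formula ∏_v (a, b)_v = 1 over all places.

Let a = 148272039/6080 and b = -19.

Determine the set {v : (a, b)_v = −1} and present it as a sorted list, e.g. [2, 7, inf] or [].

[19, 31]

(a, b) ≡ (2945, -19) mod (ℚ^×)²; places V = {2, 3, 5, 19, 31, ∞}.
(a,b)_∞: sgn(2945)=+, sgn(-19)=−, so +1.
(a,b)_3: α=14, u≡2; β=0, v≡2 (mod 3); (2|3)=-1, (2|3)=-1; sign (−1)^0·-1^0·-1^14 = +1.
(a,b)_19: α=-1, u≡3; β=1, v≡18 (mod 19); (3|19)=-1, (18|19)=-1; sign (−1)^1·-1^1·-1^-1 = -1.
(a,b)_31: α=1, u≡18; β=0, v≡12 (mod 31); (18|31)=+1, (12|31)=-1; sign (−1)^0·+1^0·-1^1 = -1.
(a,b)_2: α=-6, β=0; u≡1, v≡5 (mod 8); ε(u)ε(v)=0·0, αω(v)=-6·1, βω(u)=0·0; sum ≡ 0  ⇒  +1.
(a,b)_5: α=-1, u≡4; β=0, v≡1 (mod 5); (4|5)=+1, (1|5)=+1; sign (−1)^0·+1^0·+1^-1 = +1.
|Ram(2945, -19)| = 2, even; anisotropic at {19, 31}.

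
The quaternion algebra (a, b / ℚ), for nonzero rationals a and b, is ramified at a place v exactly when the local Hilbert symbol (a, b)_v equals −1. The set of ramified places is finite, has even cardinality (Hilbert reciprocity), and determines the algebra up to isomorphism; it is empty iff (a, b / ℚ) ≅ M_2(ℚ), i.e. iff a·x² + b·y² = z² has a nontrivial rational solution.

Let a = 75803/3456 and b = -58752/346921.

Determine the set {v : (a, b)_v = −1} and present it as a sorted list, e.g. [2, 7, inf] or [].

(a, b) ≡ (9282, -102) mod (ℚ^×)²; places V = {2, 3, 7, 13, 17, 19, 31, ∞}.
(a,b)_19: α=0, u≡13; β=-2, v≡10 (mod 19); (13|19)=-1, (10|19)=-1; sign (−1)^0·-1^-2·-1^0 = +1.
(a,b)_∞: sgn(9282)=+, sgn(-102)=−, so +1.
(a,b)_31: α=0, u≡15; β=-2, v≡26 (mod 31); (15|31)=-1, (26|31)=-1; sign (−1)^0·-1^-2·-1^0 = +1.
(a,b)_3: α=-3, u≡1; β=3, v≡2 (mod 3); (1|3)=+1, (2|3)=-1; sign (−1)^1·+1^3·-1^-3 = +1.
(a,b)_2: α=-7, β=7; u≡1, v≡5 (mod 8); ε(u)ε(v)=0·0, αω(v)=-7·1, βω(u)=7·0; sum ≡ 1  ⇒  -1.
(a,b)_13: α=1, u≡3; β=0, v≡7 (mod 13); (3|13)=+1, (7|13)=-1; sign (−1)^0·+1^0·-1^1 = -1.
(a,b)_7: α=3, u≡5; β=0, v≡6 (mod 7); (5|7)=-1, (6|7)=-1; sign (−1)^0·-1^0·-1^3 = -1.
(a,b)_17: α=1, u≡1; β=1, v≡6 (mod 17); (1|17)=+1, (6|17)=-1; sign (−1)^0·+1^1·-1^1 = -1.
(9282, -102 / ℚ) ramifies at {2, 7, 13, 17}: a division algebra.

[2, 7, 13, 17]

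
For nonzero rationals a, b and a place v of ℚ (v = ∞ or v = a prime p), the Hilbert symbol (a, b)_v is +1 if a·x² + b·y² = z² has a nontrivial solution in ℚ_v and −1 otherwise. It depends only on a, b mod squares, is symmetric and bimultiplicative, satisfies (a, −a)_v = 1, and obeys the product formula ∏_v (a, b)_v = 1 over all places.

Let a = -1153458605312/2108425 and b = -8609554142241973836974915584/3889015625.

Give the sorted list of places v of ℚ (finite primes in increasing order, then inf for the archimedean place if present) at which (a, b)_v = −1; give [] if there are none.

[17, 19, 41, inf]

Mod squares: a ≡ -304589, b ≡ -2132123. Check v ∈ {∞, 2, 5, 7, 11, 13, 17, 19, 23, 41}.
v=∞: -304589 < 0 and -2132123 < 0  ⇒  (a,b)_∞ = -1.
v=7: a=7^0·(≡2), b=7^1·(≡4) mod 7; (2|7)=+1, (4|7)=+1; (−1)^{0·1·3}·(+1)^1·(+1)^0 = +1.
v=23: a=23^1·(≡5), b=23^3·(≡18) mod 23; (5|23)=-1, (18|23)=+1; (−1)^{1·3·11}·(-1)^3·(+1)^1 = +1.
v=2: v_2(a)=8, v_2(b)=18; units ≡ 3, 5 (mod 8); ε·ε+αω+βω = 1·0+8·1+18·1 ≡ 0  ⇒  (a,b)_2 = +1.
v=17: a=17^-1·(≡2), b=17^-1·(≡12) mod 17; (2|17)=+1, (12|17)=-1; (−1)^{-1·-1·8}·(+1)^-1·(-1)^-1 = -1.
v=11: a=11^-2·(≡9), b=11^-4·(≡8) mod 11; (9|11)=+1, (8|11)=-1; (−1)^{-2·-4·5}·(+1)^-4·(-1)^-2 = +1.
v=5: a=5^-2·(≡4), b=5^-6·(≡3) mod 5; (4|5)=+1, (3|5)=-1; (−1)^{-2·-6·2}·(+1)^-6·(-1)^-2 = +1.
v=13: a=13^4·(≡3), b=13^8·(≡7) mod 13; (3|13)=+1, (7|13)=-1; (−1)^{4·8·6}·(+1)^8·(-1)^4 = +1.
v=41: a=41^-1·(≡4), b=41^3·(≡24) mod 41; (4|41)=+1, (24|41)=-1; (−1)^{-1·3·20}·(+1)^3·(-1)^-1 = -1.
v=19: a=19^3·(≡6), b=19^3·(≡1) mod 19; (6|19)=+1, (1|19)=+1; (−1)^{3·3·9}·(+1)^3·(+1)^3 = -1.
Ram(-304589, -2132123) = {17, 19, 41, ∞}; no ℚ_17-point on the conic.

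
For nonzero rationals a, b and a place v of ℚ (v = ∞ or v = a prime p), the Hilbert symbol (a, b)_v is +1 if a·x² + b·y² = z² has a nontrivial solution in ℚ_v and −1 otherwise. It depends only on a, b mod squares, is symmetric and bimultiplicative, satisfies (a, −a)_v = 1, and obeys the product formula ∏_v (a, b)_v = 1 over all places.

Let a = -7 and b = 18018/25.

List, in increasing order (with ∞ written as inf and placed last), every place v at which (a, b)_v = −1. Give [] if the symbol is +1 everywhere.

Mod squares: a ≡ -7, b ≡ 2002. Check v ∈ {∞, 2, 3, 5, 7, 11, 13}.
v=∞: -7 < 0 and 2002 > 0  ⇒  (a,b)_∞ = +1.
v=2: v_2(a)=0, v_2(b)=1; units ≡ 1, 1 (mod 8); ε·ε+αω+βω = 0·0+0·0+1·0 ≡ 0  ⇒  (a,b)_2 = +1.
v=7: a=7^1·(≡6), b=7^1·(≡3) mod 7; (6|7)=-1, (3|7)=-1; (−1)^{1·1·3}·(-1)^1·(-1)^1 = -1.
v=13: a=13^0·(≡6), b=13^1·(≡5) mod 13; (6|13)=-1, (5|13)=-1; (−1)^{0·1·6}·(-1)^1·(-1)^0 = -1.
v=5: a=5^0·(≡3), b=5^-2·(≡3) mod 5; (3|5)=-1, (3|5)=-1; (−1)^{0·-2·2}·(-1)^-2·(-1)^0 = +1.
v=11: a=11^0·(≡4), b=11^1·(≡7) mod 11; (4|11)=+1, (7|11)=-1; (−1)^{0·1·5}·(+1)^1·(-1)^0 = +1.
v=3: a=3^0·(≡2), b=3^2·(≡1) mod 3; (2|3)=-1, (1|3)=+1; (−1)^{0·2·1}·(-1)^2·(+1)^0 = +1.
(-7, 2002 / ℚ) ramifies at {7, 13}: a division algebra.

[7, 13]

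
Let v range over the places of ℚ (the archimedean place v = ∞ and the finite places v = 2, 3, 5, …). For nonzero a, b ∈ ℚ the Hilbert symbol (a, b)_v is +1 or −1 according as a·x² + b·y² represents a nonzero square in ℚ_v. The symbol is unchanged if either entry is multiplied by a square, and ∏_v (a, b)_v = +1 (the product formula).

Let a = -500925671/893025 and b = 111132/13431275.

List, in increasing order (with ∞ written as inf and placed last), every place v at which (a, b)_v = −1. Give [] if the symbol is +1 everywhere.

Mod squares: a ≡ -595631, b ≡ 77. Check v ∈ {∞, 2, 3, 5, 7, 11, 13, 17, 19, 23, 29, 47}.
v=∞: -595631 < 0 and 77 > 0  ⇒  (a,b)_∞ = +1.
v=23: a=23^1·(≡9), b=23^0·(≡8) mod 23; (9|23)=+1, (8|23)=+1; (−1)^{1·0·11}·(+1)^0·(+1)^1 = +1.
v=17: a=17^0·(≡8), b=17^-2·(≡16) mod 17; (8|17)=+1, (16|17)=+1; (−1)^{0·-2·8}·(+1)^-2·(+1)^0 = +1.
v=3: a=3^-6·(≡1), b=3^4·(≡2) mod 3; (1|3)=+1, (2|3)=-1; (−1)^{-6·4·1}·(+1)^4·(-1)^-6 = +1.
v=11: a=11^0·(≡7), b=11^-1·(≡7) mod 11; (7|11)=-1, (7|11)=-1; (−1)^{0·-1·5}·(-1)^-1·(-1)^0 = -1.
v=13: a=13^0·(≡9), b=13^-2·(≡10) mod 13; (9|13)=+1, (10|13)=+1; (−1)^{0·-2·6}·(+1)^-2·(+1)^0 = +1.
v=47: a=47^1·(≡6), b=47^0·(≡13) mod 47; (6|47)=+1, (13|47)=-1; (−1)^{1·0·23}·(+1)^0·(-1)^1 = -1.
v=2: v_2(a)=0, v_2(b)=2; units ≡ 1, 5 (mod 8); ε·ε+αω+βω = 0·0+0·1+2·0 ≡ 0  ⇒  (a,b)_2 = +1.
v=5: a=5^-2·(≡4), b=5^-2·(≡2) mod 5; (4|5)=+1, (2|5)=-1; (−1)^{-2·-2·2}·(+1)^-2·(-1)^-2 = +1.
v=19: a=19^1·(≡4), b=19^0·(≡5) mod 19; (4|19)=+1, (5|19)=+1; (−1)^{1·0·9}·(+1)^0·(+1)^1 = +1.
v=29: a=29^3·(≡7), b=29^0·(≡10) mod 29; (7|29)=+1, (10|29)=-1; (−1)^{3·0·14}·(+1)^0·(-1)^3 = -1.
v=7: a=7^-2·(≡5), b=7^3·(≡4) mod 7; (5|7)=-1, (4|7)=+1; (−1)^{-2·3·3}·(-1)^3·(+1)^-2 = -1.
Ram(-595631, 77) = {7, 11, 29, 47}; no ℚ_7-point on the conic.

[7, 11, 29, 47]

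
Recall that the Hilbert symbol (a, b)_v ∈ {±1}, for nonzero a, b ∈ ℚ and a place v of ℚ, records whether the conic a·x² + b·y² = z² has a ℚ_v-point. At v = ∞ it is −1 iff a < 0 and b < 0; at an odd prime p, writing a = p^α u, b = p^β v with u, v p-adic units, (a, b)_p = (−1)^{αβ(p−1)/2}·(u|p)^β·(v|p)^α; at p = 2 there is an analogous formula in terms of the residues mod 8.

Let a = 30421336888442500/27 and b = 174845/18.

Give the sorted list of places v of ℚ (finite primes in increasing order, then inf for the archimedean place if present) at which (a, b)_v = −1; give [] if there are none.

[2, 7, 11, 17]

(a, b) ≡ (51051, 10) mod (ℚ^×)²; places V = {2, 3, 5, 7, 11, 13, 17, ∞}.
(a,b)_∞: sgn(51051)=+, sgn(10)=+, so +1.
(a,b)_17: α=3, u≡11; β=2, v≡10 (mod 17); (11|17)=-1, (10|17)=-1; sign (−1)^0·-1^2·-1^3 = -1.
(a,b)_13: α=3, u≡12; β=0, v≡12 (mod 13); (12|13)=+1, (12|13)=+1; sign (−1)^0·+1^0·+1^3 = +1.
(a,b)_7: α=1, u≡5; β=0, v≡5 (mod 7); (5|7)=-1, (5|7)=-1; sign (−1)^0·-1^0·-1^1 = -1.
(a,b)_5: α=4, u≡4; β=1, v≡3 (mod 5); (4|5)=+1, (3|5)=-1; sign (−1)^0·+1^1·-1^4 = +1.
(a,b)_2: α=2, β=-1; u≡3, v≡5 (mod 8); ε(u)ε(v)=1·0, αω(v)=2·1, βω(u)=-1·1; sum ≡ 1  ⇒  -1.
(a,b)_11: α=5, u≡2; β=2, v≡10 (mod 11); (2|11)=-1, (10|11)=-1; sign (−1)^0·-1^2·-1^5 = -1.
(a,b)_3: α=-3, u≡1; β=-2, v≡1 (mod 3); (1|3)=+1, (1|3)=+1; sign (−1)^0·+1^-2·+1^-3 = +1.
(51051, 10 / ℚ) ramifies at {2, 7, 11, 17}: a division algebra.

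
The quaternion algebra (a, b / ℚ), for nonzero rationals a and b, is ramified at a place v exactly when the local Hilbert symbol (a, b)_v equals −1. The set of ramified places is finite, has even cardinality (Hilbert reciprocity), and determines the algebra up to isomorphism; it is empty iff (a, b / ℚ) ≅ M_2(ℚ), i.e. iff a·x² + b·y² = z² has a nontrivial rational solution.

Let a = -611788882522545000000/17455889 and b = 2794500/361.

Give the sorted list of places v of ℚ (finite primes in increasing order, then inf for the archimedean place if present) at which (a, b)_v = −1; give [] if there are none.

Mod squares: a ≡ -21945, b ≡ 345. Check v ∈ {∞, 2, 3, 5, 7, 11, 13, 17, 19, 23}.
v=7: a=7^1·(≡4), b=7^0·(≡4) mod 7; (4|7)=+1, (4|7)=+1; (−1)^{1·0·3}·(+1)^0·(+1)^1 = +1.
v=13: a=13^4·(≡4), b=13^0·(≡2) mod 13; (4|13)=+1, (2|13)=-1; (−1)^{4·0·6}·(+1)^0·(-1)^4 = +1.
v=11: a=11^-1·(≡7), b=11^0·(≡3) mod 11; (7|11)=-1, (3|11)=+1; (−1)^{-1·0·5}·(-1)^0·(+1)^-1 = +1.
v=23: a=23^4·(≡22), b=23^1·(≡21) mod 23; (22|23)=-1, (21|23)=-1; (−1)^{4·1·11}·(-1)^1·(-1)^4 = -1.
v=19: a=19^-1·(≡4), b=19^-2·(≡18) mod 19; (4|19)=+1, (18|19)=-1; (−1)^{-1·-2·9}·(+1)^-2·(-1)^-1 = -1.
v=5: a=5^7·(≡1), b=5^3·(≡1) mod 5; (1|5)=+1, (1|5)=+1; (−1)^{7·3·2}·(+1)^3·(+1)^7 = +1.
v=2: v_2(a)=6, v_2(b)=2; units ≡ 7, 1 (mod 8); ε·ε+αω+βω = 1·0+6·0+2·0 ≡ 0  ⇒  (a,b)_2 = +1.
v=∞: -21945 < 0 and 345 > 0  ⇒  (a,b)_∞ = +1.
v=3: a=3^7·(≡2), b=3^5·(≡1) mod 3; (2|3)=-1, (1|3)=+1; (−1)^{7·5·1}·(-1)^5·(+1)^7 = +1.
v=17: a=17^-4·(≡16), b=17^0·(≡10) mod 17; (16|17)=+1, (10|17)=-1; (−1)^{-4·0·8}·(+1)^0·(-1)^-4 = +1.
|Ram(-21945, 345)| = 2, even; anisotropic at {19, 23}.

[19, 23]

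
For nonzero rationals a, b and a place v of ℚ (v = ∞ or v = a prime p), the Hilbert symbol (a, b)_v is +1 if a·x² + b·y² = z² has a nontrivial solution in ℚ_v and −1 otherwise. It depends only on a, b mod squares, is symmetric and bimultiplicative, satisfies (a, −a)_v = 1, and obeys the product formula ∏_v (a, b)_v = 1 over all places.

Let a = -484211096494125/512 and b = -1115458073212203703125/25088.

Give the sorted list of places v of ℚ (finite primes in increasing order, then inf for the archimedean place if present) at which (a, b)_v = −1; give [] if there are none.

[2, 13, 17, inf]

(a, b) ≡ (-2730, -14586) mod (ℚ^×)²; places V = {2, 3, 5, 7, 11, 13, 17, ∞}.
(a,b)_13: α=3, u≡6; β=5, v≡12 (mod 13); (6|13)=-1, (12|13)=+1; sign (−1)^0·-1^5·+1^3 = -1.
(a,b)_11: α=2, u≡4; β=5, v≡3 (mod 11); (4|11)=+1, (3|11)=+1; sign (−1)^0·+1^5·+1^2 = +1.
(a,b)_7: α=5, u≡2; β=-2, v≡4 (mod 7); (2|7)=+1, (4|7)=+1; sign (−1)^0·+1^-2·+1^5 = +1.
(a,b)_∞: sgn(-2730)=−, sgn(-14586)=−, so -1.
(a,b)_5: α=3, u≡1; β=6, v≡1 (mod 5); (1|5)=+1, (1|5)=+1; sign (−1)^0·+1^6·+1^3 = +1.
(a,b)_2: α=-9, β=-9; u≡3, v≡3 (mod 8); ε(u)ε(v)=1·1, αω(v)=-9·1, βω(u)=-9·1; sum ≡ 1  ⇒  -1.
(a,b)_3: α=1, u≡2; β=5, v≡1 (mod 3); (2|3)=-1, (1|3)=+1; sign (−1)^1·-1^5·+1^1 = +1.
(a,b)_17: α=2, u≡7; β=3, v≡2 (mod 17); (7|17)=-1, (2|17)=+1; sign (−1)^0·-1^3·+1^2 = -1.
Ram(-2730, -14586) = {2, 13, 17, ∞}; no ℚ_2-point on the conic.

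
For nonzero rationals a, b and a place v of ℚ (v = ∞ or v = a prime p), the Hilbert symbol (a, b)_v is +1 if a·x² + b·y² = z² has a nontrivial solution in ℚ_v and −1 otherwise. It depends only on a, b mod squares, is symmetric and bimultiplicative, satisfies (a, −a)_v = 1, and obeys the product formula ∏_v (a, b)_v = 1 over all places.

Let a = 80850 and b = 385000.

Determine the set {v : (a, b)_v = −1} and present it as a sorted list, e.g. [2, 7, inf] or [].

(a, b) ≡ (66, 154) mod (ℚ^×)²; places V = {2, 3, 5, 7, 11, ∞}.
(a,b)_7: α=2, u≡5; β=1, v≡1 (mod 7); (5|7)=-1, (1|7)=+1; sign (−1)^0·-1^1·+1^2 = -1.
(a,b)_11: α=1, u≡2; β=1, v≡9 (mod 11); (2|11)=-1, (9|11)=+1; sign (−1)^1·-1^1·+1^1 = +1.
(a,b)_∞: sgn(66)=+, sgn(154)=+, so +1.
(a,b)_5: α=2, u≡4; β=4, v≡1 (mod 5); (4|5)=+1, (1|5)=+1; sign (−1)^0·+1^4·+1^2 = +1.
(a,b)_2: α=1, β=3; u≡1, v≡5 (mod 8); ε(u)ε(v)=0·0, αω(v)=1·1, βω(u)=3·0; sum ≡ 1  ⇒  -1.
(a,b)_3: α=1, u≡1; β=0, v≡1 (mod 3); (1|3)=+1, (1|3)=+1; sign (−1)^0·+1^0·+1^1 = +1.
|Ram(66, 154)| = 2, even; anisotropic at {2, 7}.

[2, 7]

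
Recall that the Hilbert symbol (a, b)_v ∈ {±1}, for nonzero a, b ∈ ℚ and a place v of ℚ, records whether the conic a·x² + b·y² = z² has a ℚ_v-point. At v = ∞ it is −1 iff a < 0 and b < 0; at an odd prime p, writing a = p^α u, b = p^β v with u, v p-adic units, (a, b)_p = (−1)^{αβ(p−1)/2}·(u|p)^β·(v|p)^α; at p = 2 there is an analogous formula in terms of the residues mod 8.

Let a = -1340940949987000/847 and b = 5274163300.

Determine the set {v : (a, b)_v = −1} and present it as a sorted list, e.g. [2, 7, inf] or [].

Mod squares: a ≡ -1069810, b ≡ 217. Check v ∈ {∞, 2, 5, 7, 11, 17, 19, 29, 31}.
v=11: a=11^-2·(≡8), b=11^0·(≡10) mod 11; (8|11)=-1, (10|11)=-1; (−1)^{-2·0·5}·(-1)^0·(-1)^-2 = +1.
v=19: a=19^2·(≡1), b=19^0·(≡2) mod 19; (1|19)=+1, (2|19)=-1; (−1)^{2·0·9}·(+1)^0·(-1)^2 = +1.
v=17: a=17^3·(≡13), b=17^2·(≡13) mod 17; (13|17)=+1, (13|17)=+1; (−1)^{3·2·8}·(+1)^2·(+1)^3 = +1.
v=5: a=5^3·(≡2), b=5^2·(≡2) mod 5; (2|5)=-1, (2|5)=-1; (−1)^{3·2·2}·(-1)^2·(-1)^3 = -1.
v=29: a=29^3·(≡26), b=29^2·(≡21) mod 29; (26|29)=-1, (21|29)=-1; (−1)^{3·2·14}·(-1)^2·(-1)^3 = -1.
v=∞: -1069810 < 0 and 217 > 0  ⇒  (a,b)_∞ = +1.
v=2: v_2(a)=3, v_2(b)=2; units ≡ 7, 1 (mod 8); ε·ε+αω+βω = 1·0+3·0+2·0 ≡ 0  ⇒  (a,b)_2 = +1.
v=31: a=31^1·(≡29), b=31^1·(≡7) mod 31; (29|31)=-1, (7|31)=+1; (−1)^{1·1·15}·(-1)^1·(+1)^1 = +1.
v=7: a=7^-1·(≡1), b=7^1·(≡5) mod 7; (1|7)=+1, (5|7)=-1; (−1)^{-1·1·3}·(+1)^1·(-1)^-1 = +1.
Ram(-1069810, 217) = {5, 29}; no ℚ_5-point on the conic.

[5, 29]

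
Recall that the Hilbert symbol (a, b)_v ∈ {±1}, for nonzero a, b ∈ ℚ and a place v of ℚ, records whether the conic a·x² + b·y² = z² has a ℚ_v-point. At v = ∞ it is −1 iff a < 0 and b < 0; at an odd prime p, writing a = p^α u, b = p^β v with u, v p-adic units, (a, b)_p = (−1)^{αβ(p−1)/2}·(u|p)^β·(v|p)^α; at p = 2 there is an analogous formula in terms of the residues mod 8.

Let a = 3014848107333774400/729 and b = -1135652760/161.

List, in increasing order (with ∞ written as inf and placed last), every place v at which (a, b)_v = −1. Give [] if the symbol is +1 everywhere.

[7, 31]

Mod squares: a ≡ 13795561, b ≡ -49910. Check v ∈ {∞, 2, 3, 5, 7, 11, 13, 23, 29, 31, 37, 43}.
v=5: a=5^2·(≡4), b=5^1·(≡3) mod 5; (4|5)=+1, (3|5)=-1; (−1)^{2·1·2}·(+1)^1·(-1)^2 = +1.
v=11: a=11^0·(≡6), b=11^2·(≡2) mod 11; (6|11)=-1, (2|11)=-1; (−1)^{0·2·5}·(-1)^2·(-1)^0 = +1.
v=29: a=29^3·(≡1), b=29^2·(≡7) mod 29; (1|29)=+1, (7|29)=+1; (−1)^{3·2·14}·(+1)^2·(+1)^3 = +1.
v=3: a=3^-6·(≡1), b=3^2·(≡1) mod 3; (1|3)=+1, (1|3)=+1; (−1)^{-6·2·1}·(+1)^2·(+1)^-6 = +1.
v=2: v_2(a)=6, v_2(b)=3; units ≡ 1, 5 (mod 8); ε·ε+αω+βω = 0·0+6·1+3·0 ≡ 0  ⇒  (a,b)_2 = +1.
v=13: a=13^3·(≡2), b=13^0·(≡1) mod 13; (2|13)=-1, (1|13)=+1; (−1)^{3·0·6}·(-1)^0·(+1)^3 = +1.
v=23: a=23^1·(≡16), b=23^-1·(≡10) mod 23; (16|23)=+1, (10|23)=-1; (−1)^{1·-1·11}·(+1)^-1·(-1)^1 = +1.
v=43: a=43^1·(≡4), b=43^0·(≡9) mod 43; (4|43)=+1, (9|43)=+1; (−1)^{1·0·21}·(+1)^0·(+1)^1 = +1.
v=31: a=31^2·(≡29), b=31^1·(≡7) mod 31; (29|31)=-1, (7|31)=+1; (−1)^{2·1·15}·(-1)^1·(+1)^2 = -1.
v=∞: 13795561 > 0 and -49910 < 0  ⇒  (a,b)_∞ = +1.
v=37: a=37^1·(≡9), b=37^0·(≡9) mod 37; (9|37)=+1, (9|37)=+1; (−1)^{1·0·18}·(+1)^0·(+1)^1 = +1.
v=7: a=7^0·(≡3), b=7^-1·(≡5) mod 7; (3|7)=-1, (5|7)=-1; (−1)^{0·-1·3}·(-1)^-1·(-1)^0 = -1.
|Ram(13795561, -49910)| = 2, even; anisotropic at {7, 31}.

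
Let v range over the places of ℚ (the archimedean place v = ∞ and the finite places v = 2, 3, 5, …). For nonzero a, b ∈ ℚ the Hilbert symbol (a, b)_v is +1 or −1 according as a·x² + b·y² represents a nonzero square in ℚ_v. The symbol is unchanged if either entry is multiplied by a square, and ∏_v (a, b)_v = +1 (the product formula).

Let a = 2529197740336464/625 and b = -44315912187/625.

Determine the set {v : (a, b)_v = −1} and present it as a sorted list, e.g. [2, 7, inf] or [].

[3, 29]

Mod squares: a ≡ 153381, b ≡ -43. Check v ∈ {∞, 2, 3, 5, 29, 41, 43}.
v=43: a=43^1·(≡11), b=43^1·(≡42) mod 43; (11|43)=+1, (42|43)=-1; (−1)^{1·1·21}·(+1)^1·(-1)^1 = +1.
v=∞: 153381 > 0 and -43 < 0  ⇒  (a,b)_∞ = +1.
v=41: a=41^3·(≡10), b=41^2·(≡5) mod 41; (10|41)=+1, (5|41)=+1; (−1)^{3·2·20}·(+1)^2·(+1)^3 = +1.
v=29: a=29^3·(≡14), b=29^2·(≡18) mod 29; (14|29)=-1, (18|29)=-1; (−1)^{3·2·14}·(-1)^2·(-1)^3 = -1.
v=2: v_2(a)=4, v_2(b)=0; units ≡ 5, 5 (mod 8); ε·ε+αω+βω = 0·0+4·1+0·1 ≡ 0  ⇒  (a,b)_2 = +1.
v=5: a=5^-4·(≡4), b=5^-4·(≡3) mod 5; (4|5)=+1, (3|5)=-1; (−1)^{-4·-4·2}·(+1)^-4·(-1)^-4 = +1.
v=3: a=3^7·(≡1), b=3^6·(≡2) mod 3; (1|3)=+1, (2|3)=-1; (−1)^{7·6·1}·(+1)^6·(-1)^7 = -1.
(153381, -43 / ℚ) ramifies at {3, 29}: a division algebra.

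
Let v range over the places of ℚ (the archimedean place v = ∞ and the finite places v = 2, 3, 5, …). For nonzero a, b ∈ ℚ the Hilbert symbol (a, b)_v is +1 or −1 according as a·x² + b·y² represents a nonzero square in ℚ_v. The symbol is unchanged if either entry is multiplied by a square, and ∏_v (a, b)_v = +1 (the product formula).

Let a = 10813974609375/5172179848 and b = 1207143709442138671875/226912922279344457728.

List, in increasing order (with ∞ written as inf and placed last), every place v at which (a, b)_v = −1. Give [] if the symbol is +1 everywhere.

[5, 31]

(a, b) ≡ (2542, 12710) mod (ℚ^×)²; places V = {2, 3, 5, 7, 11, 13, 19, 31, 41, 53, ∞}.
(a,b)_3: α=6, u≡1; β=12, v≡2 (mod 3); (1|3)=+1, (2|3)=-1; sign (−1)^0·+1^12·-1^6 = +1.
(a,b)_7: α=2, u≡2; β=4, v≡5 (mod 7); (2|7)=+1, (5|7)=-1; sign (−1)^0·+1^4·-1^2 = +1.
(a,b)_41: α=-1, u≡18; β=-1, v≡37 (mod 41); (18|41)=+1, (37|41)=+1; sign (−1)^0·+1^-1·+1^-1 = +1.
(a,b)_31: α=1, u≡2; β=1, v≡5 (mod 31); (2|31)=+1, (5|31)=+1; sign (−1)^1·+1^1·+1^1 = -1.
(a,b)_5: α=10, u≡2; β=15, v≡2 (mod 5); (2|5)=-1, (2|5)=-1; sign (−1)^0·-1^15·-1^10 = -1.
(a,b)_19: α=-4, u≡18; β=-6, v≡3 (mod 19); (18|19)=-1, (3|19)=-1; sign (−1)^0·-1^-6·-1^-4 = +1.
(a,b)_2: α=-3, β=-11; u≡7, v≡3 (mod 8); ε(u)ε(v)=1·1, αω(v)=-3·1, βω(u)=-11·0; sum ≡ 0  ⇒  +1.
(a,b)_∞: sgn(2542)=+, sgn(12710)=+, so +1.
(a,b)_53: α=0, u≡35; β=-2, v≡36 (mod 53); (35|53)=-1, (36|53)=+1; sign (−1)^0·-1^-2·+1^0 = +1.
(a,b)_13: α=0, u≡7; β=-2, v≡1 (mod 13); (7|13)=-1, (1|13)=+1; sign (−1)^0·-1^-2·+1^0 = +1.
(a,b)_11: α=-2, u≡1; β=-2, v≡5 (mod 11); (1|11)=+1, (5|11)=+1; sign (−1)^0·+1^-2·+1^-2 = +1.
(2542, 12710 / ℚ) ramifies at {5, 31}: a division algebra.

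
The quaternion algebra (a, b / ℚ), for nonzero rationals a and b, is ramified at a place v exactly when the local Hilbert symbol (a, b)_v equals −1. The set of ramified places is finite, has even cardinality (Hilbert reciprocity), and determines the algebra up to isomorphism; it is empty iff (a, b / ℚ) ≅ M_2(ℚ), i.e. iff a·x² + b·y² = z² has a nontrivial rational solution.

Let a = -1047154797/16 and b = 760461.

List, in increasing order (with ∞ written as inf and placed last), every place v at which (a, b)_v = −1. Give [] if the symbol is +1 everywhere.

Mod squares: a ≡ -44733, b ≡ 760461. Check v ∈ {∞, 2, 3, 13, 17, 31, 37}.
v=13: a=13^1·(≡12), b=13^1·(≡10) mod 13; (12|13)=+1, (10|13)=+1; (−1)^{1·1·6}·(+1)^1·(+1)^1 = +1.
v=3: a=3^5·(≡2), b=3^1·(≡2) mod 3; (2|3)=-1, (2|3)=-1; (−1)^{5·1·1}·(-1)^1·(-1)^5 = -1.
v=31: a=31^1·(≡19), b=31^1·(≡10) mod 31; (19|31)=+1, (10|31)=+1; (−1)^{1·1·15}·(+1)^1·(+1)^1 = -1.
v=2: v_2(a)=-4, v_2(b)=0; units ≡ 3, 5 (mod 8); ε·ε+αω+βω = 1·0+-4·1+0·1 ≡ 0  ⇒  (a,b)_2 = +1.
v=∞: -44733 < 0 and 760461 > 0  ⇒  (a,b)_∞ = +1.
v=17: a=17^2·(≡10), b=17^1·(≡6) mod 17; (10|17)=-1, (6|17)=-1; (−1)^{2·1·8}·(-1)^1·(-1)^2 = -1.
v=37: a=37^1·(≡28), b=37^1·(≡18) mod 37; (28|37)=+1, (18|37)=-1; (−1)^{1·1·18}·(+1)^1·(-1)^1 = -1.
|Ram(-44733, 760461)| = 4, even; anisotropic at {3, 17, 31, 37}.

[3, 17, 31, 37]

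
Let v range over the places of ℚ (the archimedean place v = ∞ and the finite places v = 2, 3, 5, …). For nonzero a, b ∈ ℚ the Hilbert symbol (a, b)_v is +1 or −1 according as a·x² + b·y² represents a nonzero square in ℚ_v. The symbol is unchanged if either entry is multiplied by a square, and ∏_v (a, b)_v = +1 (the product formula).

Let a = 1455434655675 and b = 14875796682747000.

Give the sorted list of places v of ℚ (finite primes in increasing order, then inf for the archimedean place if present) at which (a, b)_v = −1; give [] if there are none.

[5, 7, 13, 17]

Mod squares: a ≡ 3003, b ≡ 3233230. Check v ∈ {∞, 2, 3, 5, 7, 11, 13, 17, 19, 37}.
v=13: a=13^1·(≡9), b=13^1·(≡8) mod 13; (9|13)=+1, (8|13)=-1; (−1)^{1·1·6}·(+1)^1·(-1)^1 = -1.
v=∞: 3003 > 0 and 3233230 > 0  ⇒  (a,b)_∞ = +1.
v=11: a=11^1·(≡1), b=11^1·(≡6) mod 11; (1|11)=+1, (6|11)=-1; (−1)^{1·1·5}·(+1)^1·(-1)^1 = +1.
v=7: a=7^3·(≡1), b=7^3·(≡1) mod 7; (1|7)=+1, (1|7)=+1; (−1)^{3·3·3}·(+1)^3·(+1)^3 = -1.
v=17: a=17^2·(≡14), b=17^3·(≡3) mod 17; (14|17)=-1, (3|17)=-1; (−1)^{2·3·8}·(-1)^3·(-1)^2 = -1.
v=2: v_2(a)=0, v_2(b)=3; units ≡ 3, 7 (mod 8); ε·ε+αω+βω = 1·1+0·0+3·1 ≡ 0  ⇒  (a,b)_2 = +1.
v=19: a=19^0·(≡17), b=19^3·(≡5) mod 19; (17|19)=+1, (5|19)=+1; (−1)^{0·3·9}·(+1)^3·(+1)^0 = +1.
v=3: a=3^1·(≡2), b=3^2·(≡1) mod 3; (2|3)=-1, (1|3)=+1; (−1)^{1·2·1}·(-1)^2·(+1)^1 = +1.
v=37: a=37^2·(≡17), b=37^0·(≡6) mod 37; (17|37)=-1, (6|37)=-1; (−1)^{2·0·18}·(-1)^0·(-1)^2 = +1.
v=5: a=5^2·(≡2), b=5^3·(≡1) mod 5; (2|5)=-1, (1|5)=+1; (−1)^{2·3·2}·(-1)^3·(+1)^2 = -1.
Ram(3003, 3233230) = {5, 7, 13, 17}; no ℚ_5-point on the conic.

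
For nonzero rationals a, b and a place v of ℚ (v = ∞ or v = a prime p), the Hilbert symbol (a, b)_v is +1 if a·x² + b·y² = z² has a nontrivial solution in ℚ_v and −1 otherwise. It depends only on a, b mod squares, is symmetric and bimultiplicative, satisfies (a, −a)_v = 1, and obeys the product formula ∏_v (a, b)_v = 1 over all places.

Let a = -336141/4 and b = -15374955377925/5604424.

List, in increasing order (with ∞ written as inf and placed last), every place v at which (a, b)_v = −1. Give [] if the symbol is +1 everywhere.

(a, b) ≡ (-221, -442) mod (ℚ^×)²; places V = {2, 3, 5, 7, 11, 13, 17, 29, ∞}.
(a,b)_17: α=1, u≡8; β=-1, v≡15 (mod 17); (8|17)=+1, (15|17)=+1; sign (−1)^0·+1^-1·+1^1 = +1.
(a,b)_2: α=-2, β=-3; u≡3, v≡3 (mod 8); ε(u)ε(v)=1·1, αω(v)=-2·1, βω(u)=-3·1; sum ≡ 0  ⇒  +1.
(a,b)_7: α=0, u≡5; β=-2, v≡6 (mod 7); (5|7)=-1, (6|7)=-1; sign (−1)^0·-1^-2·-1^0 = +1.
(a,b)_29: α=0, u≡14; β=-2, v≡9 (mod 29); (14|29)=-1, (9|29)=+1; sign (−1)^0·-1^-2·+1^0 = +1.
(a,b)_13: α=3, u≡4; β=7, v≡11 (mod 13); (4|13)=+1, (11|13)=-1; sign (−1)^0·+1^7·-1^3 = -1.
(a,b)_11: α=0, u≡2; β=2, v≡4 (mod 11); (2|11)=-1, (4|11)=+1; sign (−1)^0·-1^2·+1^0 = +1.
(a,b)_3: α=2, u≡1; β=4, v≡2 (mod 3); (1|3)=+1, (2|3)=-1; sign (−1)^0·+1^4·-1^2 = +1.
(a,b)_5: α=0, u≡1; β=2, v≡2 (mod 5); (1|5)=+1, (2|5)=-1; sign (−1)^0·+1^2·-1^0 = +1.
(a,b)_∞: sgn(-221)=−, sgn(-442)=−, so -1.
(-221, -442 / ℚ) ramifies at {13, ∞}: a division algebra.

[13, inf]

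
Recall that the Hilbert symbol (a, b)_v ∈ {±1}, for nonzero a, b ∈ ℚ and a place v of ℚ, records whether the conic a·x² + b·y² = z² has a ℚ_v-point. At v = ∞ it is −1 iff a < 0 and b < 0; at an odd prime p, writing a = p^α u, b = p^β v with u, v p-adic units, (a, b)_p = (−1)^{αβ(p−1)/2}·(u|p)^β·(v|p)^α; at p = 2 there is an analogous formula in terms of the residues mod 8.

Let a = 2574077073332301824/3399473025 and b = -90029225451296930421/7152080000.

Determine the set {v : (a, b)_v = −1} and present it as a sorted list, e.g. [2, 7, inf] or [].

[2, 3]

(a, b) ≡ (11951, -4218) mod (ℚ^×)²; places V = {2, 3, 5, 7, 13, 17, 19, 23, 37, 41, 47, 53, ∞}.
(a,b)_5: α=-2, u≡4; β=-4, v≡3 (mod 5); (4|5)=+1, (3|5)=-1; sign (−1)^0·+1^-4·-1^-2 = +1.
(a,b)_17: α=3, u≡3; β=4, v≡4 (mod 17); (3|17)=-1, (4|17)=+1; sign (−1)^0·-1^4·+1^3 = +1.
(a,b)_13: α=-4, u≡4; β=-2, v≡5 (mod 13); (4|13)=+1, (5|13)=-1; sign (−1)^0·+1^-2·-1^-4 = +1.
(a,b)_41: α=2, u≡5; β=2, v≡33 (mod 41); (5|41)=+1, (33|41)=+1; sign (−1)^0·+1^2·+1^2 = +1.
(a,b)_7: α=2, u≡4; β=2, v≡3 (mod 7); (4|7)=+1, (3|7)=-1; sign (−1)^0·+1^2·-1^2 = +1.
(a,b)_3: α=-2, u≡2; β=1, v≡1 (mod 3); (2|3)=-1, (1|3)=+1; sign (−1)^0·-1^1·+1^-2 = -1.
(a,b)_23: α=-2, u≡11; β=-2, v≡21 (mod 23); (11|23)=-1, (21|23)=-1; sign (−1)^0·-1^-2·-1^-2 = +1.
(a,b)_2: α=12, β=-7; u≡7, v≡3 (mod 8); ε(u)ε(v)=1·1, αω(v)=12·1, βω(u)=-7·0; sum ≡ 1  ⇒  -1.
(a,b)_∞: sgn(11951)=+, sgn(-4218)=−, so +1.
(a,b)_53: α=0, u≡30; β=2, v≡18 (mod 53); (30|53)=-1, (18|53)=-1; sign (−1)^0·-1^2·-1^0 = +1.
(a,b)_47: α=2, u≡33; β=2, v≡2 (mod 47); (33|47)=-1, (2|47)=+1; sign (−1)^0·-1^2·+1^2 = +1.
(a,b)_37: α=1, u≡26; β=1, v≡34 (mod 37); (26|37)=+1, (34|37)=+1; sign (−1)^0·+1^1·+1^1 = +1.
(a,b)_19: α=1, u≡13; β=1, v≡9 (mod 19); (13|19)=-1, (9|19)=+1; sign (−1)^1·-1^1·+1^1 = +1.
Ram(11951, -4218) = {2, 3}; no ℚ_2-point on the conic.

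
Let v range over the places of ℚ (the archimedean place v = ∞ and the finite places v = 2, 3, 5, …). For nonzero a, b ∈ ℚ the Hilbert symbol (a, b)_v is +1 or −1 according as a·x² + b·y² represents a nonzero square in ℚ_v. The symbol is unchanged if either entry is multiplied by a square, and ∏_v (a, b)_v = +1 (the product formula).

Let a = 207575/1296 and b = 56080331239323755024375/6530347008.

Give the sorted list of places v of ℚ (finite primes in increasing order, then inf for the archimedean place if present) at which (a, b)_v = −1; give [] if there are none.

[3, 23, 37, 53]

Mod squares: a ≡ 23, b ≡ 64001157. Check v ∈ {∞, 2, 3, 5, 11, 13, 19, 23, 37, 43, 53}.
v=19: a=19^2·(≡6), b=19^6·(≡2) mod 19; (6|19)=+1, (2|19)=-1; (−1)^{2·6·9}·(+1)^6·(-1)^2 = +1.
v=43: a=43^0·(≡31), b=43^1·(≡21) mod 43; (31|43)=+1, (21|43)=+1; (−1)^{0·1·21}·(+1)^1·(+1)^0 = +1.
v=11: a=11^0·(≡3), b=11^1·(≡8) mod 11; (3|11)=+1, (8|11)=-1; (−1)^{0·1·5}·(+1)^1·(-1)^0 = +1.
v=23: a=23^1·(≡4), b=23^3·(≡9) mod 23; (4|23)=+1, (9|23)=+1; (−1)^{1·3·11}·(+1)^3·(+1)^1 = -1.
v=37: a=37^0·(≡5), b=37^1·(≡34) mod 37; (5|37)=-1, (34|37)=+1; (−1)^{0·1·18}·(-1)^1·(+1)^0 = -1.
v=∞: 23 > 0 and 64001157 > 0  ⇒  (a,b)_∞ = +1.
v=5: a=5^2·(≡3), b=5^4·(≡3) mod 5; (3|5)=-1, (3|5)=-1; (−1)^{2·4·2}·(-1)^4·(-1)^2 = +1.
v=13: a=13^0·(≡12), b=13^2·(≡1) mod 13; (12|13)=+1, (1|13)=+1; (−1)^{0·2·6}·(+1)^2·(+1)^0 = +1.
v=3: a=3^-4·(≡2), b=3^-13·(≡2) mod 3; (2|3)=-1, (2|3)=-1; (−1)^{-4·-13·1}·(-1)^-13·(-1)^-4 = -1.
v=53: a=53^0·(≡21), b=53^1·(≡36) mod 53; (21|53)=-1, (36|53)=+1; (−1)^{0·1·26}·(-1)^1·(+1)^0 = -1.
v=2: v_2(a)=-4, v_2(b)=-12; units ≡ 7, 5 (mod 8); ε·ε+αω+βω = 1·0+-4·1+-12·0 ≡ 0  ⇒  (a,b)_2 = +1.
Ram(23, 64001157) = {3, 23, 37, 53}; no ℚ_3-point on the conic.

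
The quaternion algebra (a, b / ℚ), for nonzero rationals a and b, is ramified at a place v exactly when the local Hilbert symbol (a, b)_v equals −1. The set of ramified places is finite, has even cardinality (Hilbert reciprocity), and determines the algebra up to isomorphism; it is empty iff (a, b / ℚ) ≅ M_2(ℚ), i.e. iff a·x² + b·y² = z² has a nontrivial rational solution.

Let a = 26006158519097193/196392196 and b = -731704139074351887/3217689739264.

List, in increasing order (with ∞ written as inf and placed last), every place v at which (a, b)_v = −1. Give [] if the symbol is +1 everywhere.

(a, b) ≡ (213897, -487471263) mod (ℚ^×)²; places V = {2, 3, 7, 11, 13, 17, 37, 41, 43, 47, 53, ∞}.
(a,b)_17: α=2, u≡11; β=2, v≡11 (mod 17); (11|17)=-1, (11|17)=-1; sign (−1)^0·-1^2·-1^2 = +1.
(a,b)_2: α=-2, β=-16; u≡1, v≡1 (mod 8); ε(u)ε(v)=0·0, αω(v)=-2·0, βω(u)=-16·0; sum ≡ 0  ⇒  +1.
(a,b)_43: α=2, u≡35; β=3, v≡27 (mod 43); (35|43)=+1, (27|43)=-1; sign (−1)^0·+1^3·-1^2 = +1.
(a,b)_47: α=1, u≡19; β=1, v≡38 (mod 47); (19|47)=-1, (38|47)=-1; sign (−1)^1·-1^1·-1^1 = -1.
(a,b)_7: α=-4, u≡3; β=-4, v≡1 (mod 7); (3|7)=-1, (1|7)=+1; sign (−1)^0·-1^-4·+1^-4 = +1.
(a,b)_37: α=1, u≡33; β=1, v≡5 (mod 37); (33|37)=+1, (5|37)=-1; sign (−1)^0·+1^1·-1^1 = -1.
(a,b)_13: α=-2, u≡8; β=-2, v≡6 (mod 13); (8|13)=-1, (6|13)=-1; sign (−1)^0·-1^-2·-1^-2 = +1.
(a,b)_41: α=1, u≡25; β=1, v≡24 (mod 41); (25|41)=+1, (24|41)=-1; sign (−1)^0·+1^1·-1^1 = -1.
(a,b)_11: α=-2, u≡2; β=-2, v≡2 (mod 11); (2|11)=-1, (2|11)=-1; sign (−1)^0·-1^-2·-1^-2 = +1.
(a,b)_3: α=5, u≡1; β=1, v≡1 (mod 3); (1|3)=+1, (1|3)=+1; sign (−1)^1·+1^1·+1^5 = -1.
(a,b)_∞: sgn(213897)=+, sgn(-487471263)=−, so +1.
(a,b)_53: α=2, u≡29; β=3, v≡15 (mod 53); (29|53)=+1, (15|53)=+1; sign (−1)^0·+1^3·+1^2 = +1.
(213897, -487471263 / ℚ) ramifies at {3, 37, 41, 47}: a division algebra.

[3, 37, 41, 47]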